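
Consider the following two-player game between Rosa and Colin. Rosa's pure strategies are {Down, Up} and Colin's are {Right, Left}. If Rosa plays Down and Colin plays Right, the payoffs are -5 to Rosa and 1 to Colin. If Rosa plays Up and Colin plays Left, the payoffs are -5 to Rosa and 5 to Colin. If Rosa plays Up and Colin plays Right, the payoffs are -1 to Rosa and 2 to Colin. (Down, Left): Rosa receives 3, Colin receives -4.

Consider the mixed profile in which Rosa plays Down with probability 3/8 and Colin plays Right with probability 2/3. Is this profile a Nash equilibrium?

Yes

Check Colin's indifference given Rosa's mix p = 3/8:
  payoff from Right = 13/8; payoff from Left = 13/8 — equal.
Check Rosa's indifference given Colin's mix q = 2/3:
  payoff from Down = -7/3; payoff from Up = -7/3 — equal.
Both players are indifferent, so neither can profitably deviate.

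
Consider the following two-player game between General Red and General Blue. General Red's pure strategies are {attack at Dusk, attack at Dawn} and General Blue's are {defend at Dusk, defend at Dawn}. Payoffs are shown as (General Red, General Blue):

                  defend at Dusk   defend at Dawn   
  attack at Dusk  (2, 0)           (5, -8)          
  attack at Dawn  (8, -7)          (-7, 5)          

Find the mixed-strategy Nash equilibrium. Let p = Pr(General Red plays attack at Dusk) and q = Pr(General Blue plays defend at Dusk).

p = 3/5, q = 2/3

General Blue's indifference between defend at Dusk and defend at Dawn determines General Red's mixing probability p:
  General Blue's payoff to defend at Dusk: p·0 + (1−p)·(-7) = 7p - 7
  General Blue's payoff to defend at Dawn: p·(-8) + (1−p)·5 = -13p + 5
  7p - 7 = -13p + 5  ⇒  20p = 12  ⇒  p = 3/5.
In a mixed equilibrium General Red is indifferent between attack at Dusk and attack at Dawn; this condition fixes q.
  General Red's payoff to attack at Dusk: q·2 + (1−q)·5 = -3q + 5
  General Red's payoff to attack at Dawn: q·8 + (1−q)·(-7) = 15q - 7
  -3q + 5 = 15q - 7  ⇒  -18q = -12  ⇒  q = 2/3.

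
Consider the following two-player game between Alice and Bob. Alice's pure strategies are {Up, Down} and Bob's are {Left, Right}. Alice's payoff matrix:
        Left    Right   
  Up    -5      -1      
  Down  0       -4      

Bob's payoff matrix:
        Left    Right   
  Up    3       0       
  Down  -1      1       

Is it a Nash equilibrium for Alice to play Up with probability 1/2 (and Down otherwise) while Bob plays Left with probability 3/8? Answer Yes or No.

No

Given Alice's mix p = 1/2, Bob's payoff from Left is 1 but from Right is 1/2. Bob strictly prefers Left, so Bob would not mix.
So the proposed profile is not a Nash equilibrium.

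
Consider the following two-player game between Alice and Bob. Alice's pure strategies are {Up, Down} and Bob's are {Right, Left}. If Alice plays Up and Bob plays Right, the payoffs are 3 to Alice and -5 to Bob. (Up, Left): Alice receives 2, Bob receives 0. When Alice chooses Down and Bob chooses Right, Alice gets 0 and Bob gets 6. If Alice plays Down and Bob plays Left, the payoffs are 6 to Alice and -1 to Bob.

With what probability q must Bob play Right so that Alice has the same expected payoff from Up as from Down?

q = 4/7

Bob's mix must leave Alice indifferent between Up and Down.
  Alice's expected payoff from Up: q·3 + (1−q)·2 = q + 2
  Alice's expected payoff from Down: q·0 + (1−q)·6 = -6q + 6
  q + 2 = -6q + 6  ⇒  7q = 4  ⇒  q = 4/7.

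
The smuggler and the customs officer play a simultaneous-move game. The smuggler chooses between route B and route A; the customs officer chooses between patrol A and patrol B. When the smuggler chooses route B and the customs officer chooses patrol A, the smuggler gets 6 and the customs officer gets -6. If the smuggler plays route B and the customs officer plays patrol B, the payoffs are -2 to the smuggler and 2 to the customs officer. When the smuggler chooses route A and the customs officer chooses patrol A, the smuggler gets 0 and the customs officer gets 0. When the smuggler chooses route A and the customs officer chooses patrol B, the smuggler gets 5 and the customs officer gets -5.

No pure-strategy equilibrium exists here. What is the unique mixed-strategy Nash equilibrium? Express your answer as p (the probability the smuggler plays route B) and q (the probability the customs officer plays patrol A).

In a mixed equilibrium the customs officer is indifferent between patrol A and patrol B; this condition fixes p.
  the customs officer's payoff to patrol A: p·(-6) + (1−p)·0 = -6p
  the customs officer's payoff to patrol B: p·2 + (1−p)·(-5) = 7p - 5
  -6p = 7p - 5  ⇒  -13p = -5  ⇒  p = 5/13.
For the smuggler to be willing to mix, the smuggler must be indifferent between route B and route A, which pins down the customs officer's mix.
  the smuggler's payoff from route B: q·6 + (1−q)·(-2) = 8q - 2
  the smuggler's payoff from route A: q·0 + (1−q)·5 = -5q + 5
  8q - 2 = -5q + 5  ⇒  13q = 7  ⇒  q = 7/13.

p = 5/13, q = 7/13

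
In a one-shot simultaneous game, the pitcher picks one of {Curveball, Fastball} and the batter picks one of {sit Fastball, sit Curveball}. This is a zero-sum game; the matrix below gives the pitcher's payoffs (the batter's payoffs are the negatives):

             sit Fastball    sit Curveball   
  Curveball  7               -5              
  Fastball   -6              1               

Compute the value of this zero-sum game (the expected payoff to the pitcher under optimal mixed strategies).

v = -23/19

Set the pitcher's expected payoff from Curveball equal to that from Fastball:
  the pitcher's payoff from Curveball: q·7 + (1−q)·(-5) = 12q - 5
  the pitcher's payoff from Fastball: q·(-6) + (1−q)·1 = -7q + 1
  12q - 5 = -7q + 1  ⇒  19q = 6  ⇒  q = 6/19.
The value is the pitcher's expected payoff against this mix (using Curveball): (6/19)·7 + (13/19)·(-5) = -23/19.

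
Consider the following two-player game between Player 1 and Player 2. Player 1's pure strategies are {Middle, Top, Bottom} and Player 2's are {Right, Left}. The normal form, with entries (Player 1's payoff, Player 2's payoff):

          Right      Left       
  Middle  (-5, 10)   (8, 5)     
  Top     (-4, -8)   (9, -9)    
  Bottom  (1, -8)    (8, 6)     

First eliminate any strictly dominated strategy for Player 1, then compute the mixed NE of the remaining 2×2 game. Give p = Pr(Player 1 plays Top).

Player 1's strategy Middle is strictly dominated by Top: -4 > -5 and 9 > 8. Eliminate Middle.
For Player 2 to be willing to mix, Player 2 must be indifferent between Right and Left, which pins down Player 1's mix.
  Player 2's payoff from Right: p·(-8) + (1−p)·(-8) = -8
  Player 2's payoff from Left: p·(-9) + (1−p)·6 = -15p + 6
  -8 = -15p + 6  ⇒  15p = 14  ⇒  p = 14/15.

p = 14/15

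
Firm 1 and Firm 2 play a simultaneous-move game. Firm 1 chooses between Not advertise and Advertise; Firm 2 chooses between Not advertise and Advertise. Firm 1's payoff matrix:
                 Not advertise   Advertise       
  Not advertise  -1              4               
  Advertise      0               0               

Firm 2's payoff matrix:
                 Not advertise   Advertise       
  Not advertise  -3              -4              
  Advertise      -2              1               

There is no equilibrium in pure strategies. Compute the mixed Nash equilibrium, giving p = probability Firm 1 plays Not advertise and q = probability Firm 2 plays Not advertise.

p = 3/4, q = 4/5

Set Firm 2's expected payoff from Not advertise equal to that from Advertise:
  Firm 2's payoff to Not advertise: p·(-3) + (1−p)·(-2) = -p - 2
  Firm 2's payoff to Advertise: p·(-4) + (1−p)·1 = -5p + 1
  -p - 2 = -5p + 1  ⇒  4p = 3  ⇒  p = 3/4.
For Firm 1 to be willing to mix, Firm 1 must be indifferent between Not advertise and Advertise, which pins down Firm 2's mix.
  Firm 1's payoff to Not advertise: q·(-1) + (1−q)·4 = -5q + 4
  Firm 1's payoff to Advertise: q·0 + (1−q)·0 = 0
  -5q + 4 = 0  ⇒  -5q = -4  ⇒  q = 4/5.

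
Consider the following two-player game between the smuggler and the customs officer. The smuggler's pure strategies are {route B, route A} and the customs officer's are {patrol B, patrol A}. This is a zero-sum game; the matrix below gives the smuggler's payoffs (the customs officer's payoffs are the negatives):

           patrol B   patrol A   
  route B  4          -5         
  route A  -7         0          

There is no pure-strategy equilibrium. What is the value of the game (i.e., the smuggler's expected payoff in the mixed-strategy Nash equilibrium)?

Set the smuggler's expected payoff from route B equal to that from route A:
  the smuggler's expected payoff from route B: q·4 + (1−q)·(-5) = 9q - 5
  the smuggler's expected payoff from route A: q·(-7) + (1−q)·0 = -7q
  9q - 5 = -7q  ⇒  16q = 5  ⇒  q = 5/16.
The value is the smuggler's expected payoff against this mix (using route B): (5/16)·4 + (11/16)·(-5) = -35/16.

v = -35/16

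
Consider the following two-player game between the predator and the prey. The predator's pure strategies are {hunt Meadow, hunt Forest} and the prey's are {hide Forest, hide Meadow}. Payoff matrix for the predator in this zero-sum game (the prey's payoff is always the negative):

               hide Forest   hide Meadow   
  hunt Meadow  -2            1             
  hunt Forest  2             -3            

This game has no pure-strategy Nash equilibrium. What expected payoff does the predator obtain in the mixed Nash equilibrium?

Set the predator's expected payoff from hunt Meadow equal to that from hunt Forest:
  the predator's payoff to hunt Meadow: q·(-2) + (1−q)·1 = -3q + 1
  the predator's payoff to hunt Forest: q·2 + (1−q)·(-3) = 5q - 3
  -3q + 1 = 5q - 3  ⇒  -8q = -4  ⇒  q = 1/2.
At equilibrium the predator is indifferent across rows, so the predator's payoff equals the payoff from hunt Meadow: (1/2)·(-2) + (1/2)·1 = -1/2.

-1/2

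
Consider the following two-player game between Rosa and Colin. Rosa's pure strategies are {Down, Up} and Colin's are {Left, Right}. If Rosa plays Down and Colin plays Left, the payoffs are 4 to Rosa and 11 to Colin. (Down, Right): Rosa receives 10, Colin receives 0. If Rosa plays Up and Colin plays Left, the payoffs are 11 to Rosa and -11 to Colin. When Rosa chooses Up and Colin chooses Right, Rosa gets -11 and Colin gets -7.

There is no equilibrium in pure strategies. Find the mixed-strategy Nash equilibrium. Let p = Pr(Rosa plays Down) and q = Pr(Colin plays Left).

Colin's indifference between Left and Right determines Rosa's mixing probability p:
  Colin's payoff from Left: p·11 + (1−p)·(-11) = 22p - 11
  Colin's payoff from Right: p·0 + (1−p)·(-7) = 7p - 7
  22p - 11 = 7p - 7  ⇒  15p = 4  ⇒  p = 4/15.
Colin's mix must leave Rosa indifferent between Down and Up.
  Rosa's payoff from Down: q·4 + (1−q)·10 = -6q + 10
  Rosa's payoff from Up: q·11 + (1−q)·(-11) = 22q - 11
  -6q + 10 = 22q - 11  ⇒  -28q = -21  ⇒  q = 3/4.

p = 4/15, q = 3/4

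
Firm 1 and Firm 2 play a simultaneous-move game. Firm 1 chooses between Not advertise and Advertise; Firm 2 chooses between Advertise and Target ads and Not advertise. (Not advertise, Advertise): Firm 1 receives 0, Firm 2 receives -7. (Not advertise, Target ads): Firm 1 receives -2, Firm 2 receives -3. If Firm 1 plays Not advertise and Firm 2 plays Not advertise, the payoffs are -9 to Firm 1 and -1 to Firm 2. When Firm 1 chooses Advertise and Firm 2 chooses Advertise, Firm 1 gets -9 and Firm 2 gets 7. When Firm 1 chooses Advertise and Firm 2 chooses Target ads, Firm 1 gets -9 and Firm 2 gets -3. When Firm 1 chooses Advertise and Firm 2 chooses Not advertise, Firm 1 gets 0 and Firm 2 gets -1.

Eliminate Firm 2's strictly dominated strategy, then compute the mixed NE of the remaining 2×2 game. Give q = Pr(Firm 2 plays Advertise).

q = 1/2

Firm 2's strategy Target ads is strictly dominated by Not advertise: -1 > -3 and -1 > -3. Eliminate Target ads.
Set Firm 1's expected payoff from Not advertise equal to that from Advertise:
  Firm 1's payoff from Not advertise: q·0 + (1−q)·(-9) = 9q - 9
  Firm 1's payoff from Advertise: q·(-9) + (1−q)·0 = -9q
  9q - 9 = -9q  ⇒  18q = 9  ⇒  q = 1/2.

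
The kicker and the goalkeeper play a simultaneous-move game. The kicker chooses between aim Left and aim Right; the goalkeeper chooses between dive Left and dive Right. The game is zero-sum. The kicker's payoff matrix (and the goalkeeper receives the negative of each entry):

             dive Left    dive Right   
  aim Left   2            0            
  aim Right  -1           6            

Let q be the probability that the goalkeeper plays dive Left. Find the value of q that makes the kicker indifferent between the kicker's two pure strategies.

q = 2/3

The kicker's indifference between aim Left and aim Right determines the goalkeeper's mixing probability q:
  the kicker's payoff to aim Left: q·2 + (1−q)·0 = 2q
  the kicker's payoff to aim Right: q·(-1) + (1−q)·6 = -7q + 6
  2q = -7q + 6  ⇒  9q = 6  ⇒  q = 2/3.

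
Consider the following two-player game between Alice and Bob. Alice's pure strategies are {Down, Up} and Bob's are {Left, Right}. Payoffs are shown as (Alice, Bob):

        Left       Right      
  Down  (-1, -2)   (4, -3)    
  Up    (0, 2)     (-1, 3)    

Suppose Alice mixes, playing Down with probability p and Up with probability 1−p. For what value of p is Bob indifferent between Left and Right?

For Bob to be willing to mix, Bob must be indifferent between Left and Right, which pins down Alice's mix.
  Bob's expected payoff from Left: p·(-2) + (1−p)·2 = -4p + 2
  Bob's expected payoff from Right: p·(-3) + (1−p)·3 = -6p + 3
  -4p + 2 = -6p + 3  ⇒  2p = 1  ⇒  p = 1/2.

p = 1/2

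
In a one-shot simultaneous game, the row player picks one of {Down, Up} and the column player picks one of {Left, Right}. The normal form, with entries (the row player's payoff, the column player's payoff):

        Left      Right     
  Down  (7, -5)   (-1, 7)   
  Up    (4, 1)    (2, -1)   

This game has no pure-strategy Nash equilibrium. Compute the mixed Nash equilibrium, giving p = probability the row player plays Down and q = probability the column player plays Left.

p = 1/7, q = 1/2

For the column player to be willing to mix, the column player must be indifferent between Left and Right, which pins down the row player's mix.
  the column player's payoff to Left: p·(-5) + (1−p)·1 = -6p + 1
  the column player's payoff to Right: p·7 + (1−p)·(-1) = 8p - 1
  -6p + 1 = 8p - 1  ⇒  -14p = -2  ⇒  p = 1/7.
The column player's mix must leave the row player indifferent between Down and Up.
  the row player's payoff from Down: q·7 + (1−q)·(-1) = 8q - 1
  the row player's payoff from Up: q·4 + (1−q)·2 = 2q + 2
  8q - 1 = 2q + 2  ⇒  6q = 3  ⇒  q = 1/2.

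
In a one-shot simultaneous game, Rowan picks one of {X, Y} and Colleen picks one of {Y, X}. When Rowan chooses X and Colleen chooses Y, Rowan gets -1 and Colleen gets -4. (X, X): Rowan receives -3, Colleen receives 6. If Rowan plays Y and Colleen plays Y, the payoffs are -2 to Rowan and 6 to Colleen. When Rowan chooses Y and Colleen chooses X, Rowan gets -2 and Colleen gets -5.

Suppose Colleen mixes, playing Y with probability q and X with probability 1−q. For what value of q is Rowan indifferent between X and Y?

Rowan's indifference between X and Y determines Colleen's mixing probability q:
  Rowan's payoff from X: q·(-1) + (1−q)·(-3) = 2q - 3
  Rowan's payoff from Y: q·(-2) + (1−q)·(-2) = -2
  2q - 3 = -2  ⇒  2q = 1  ⇒  q = 1/2.

q = 1/2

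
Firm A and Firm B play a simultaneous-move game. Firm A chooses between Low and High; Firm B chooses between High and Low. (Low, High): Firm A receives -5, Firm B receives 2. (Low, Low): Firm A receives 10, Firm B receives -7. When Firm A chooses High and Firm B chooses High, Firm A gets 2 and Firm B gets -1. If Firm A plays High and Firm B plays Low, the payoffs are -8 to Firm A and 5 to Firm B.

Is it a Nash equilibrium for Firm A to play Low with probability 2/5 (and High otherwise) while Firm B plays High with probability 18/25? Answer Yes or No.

Check Firm B's indifference given Firm A's mix p = 2/5:
  payoff from High = 1/5; payoff from Low = 1/5 — equal.
Check Firm A's indifference given Firm B's mix q = 18/25:
  payoff from Low = -4/5; payoff from High = -4/5 — equal.
Both players are indifferent, so neither can profitably deviate.

Yes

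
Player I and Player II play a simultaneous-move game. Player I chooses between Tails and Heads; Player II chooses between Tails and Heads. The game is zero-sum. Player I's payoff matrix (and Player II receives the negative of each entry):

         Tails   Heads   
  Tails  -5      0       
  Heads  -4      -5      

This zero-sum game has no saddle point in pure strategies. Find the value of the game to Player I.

Set Player I's expected payoff from Tails equal to that from Heads:
  Player I's expected payoff from Tails: q·(-5) + (1−q)·0 = -5q
  Player I's expected payoff from Heads: q·(-4) + (1−q)·(-5) = q - 5
  -5q = q - 5  ⇒  -6q = -5  ⇒  q = 5/6.
The value is Player I's expected payoff against this mix (using Tails): (5/6)·(-5) + (1/6)·0 = -25/6.

v = -25/6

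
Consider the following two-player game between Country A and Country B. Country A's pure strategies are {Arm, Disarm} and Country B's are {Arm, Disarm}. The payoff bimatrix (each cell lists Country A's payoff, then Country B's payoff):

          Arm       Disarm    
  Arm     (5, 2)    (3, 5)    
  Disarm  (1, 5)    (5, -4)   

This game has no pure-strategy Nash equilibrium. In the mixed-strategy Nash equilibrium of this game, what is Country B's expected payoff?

11/4

For Country B to be willing to mix, Country B must be indifferent between Arm and Disarm, which pins down Country A's mix.
  Country B's payoff to Arm: p·2 + (1−p)·5 = -3p + 5
  Country B's payoff to Disarm: p·5 + (1−p)·(-4) = 9p - 4
  -3p + 5 = 9p - 4  ⇒  -12p = -9  ⇒  p = 3/4.
At equilibrium Country B is indifferent across columns, so Country B's payoff equals the payoff from Arm: (3/4)·2 + (1/4)·5 = 11/4.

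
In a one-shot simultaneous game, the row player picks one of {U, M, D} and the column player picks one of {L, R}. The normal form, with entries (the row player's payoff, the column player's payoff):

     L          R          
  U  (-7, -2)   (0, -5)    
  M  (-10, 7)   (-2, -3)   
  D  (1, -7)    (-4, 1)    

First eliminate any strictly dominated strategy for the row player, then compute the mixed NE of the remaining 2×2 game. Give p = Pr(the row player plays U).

The row player's strategy M is strictly dominated by U: -7 > -10 and 0 > -2. Eliminate M.
Set the column player's expected payoff from L equal to that from R:
  the column player's payoff to L: p·(-2) + (1−p)·(-7) = 5p - 7
  the column player's payoff to R: p·(-5) + (1−p)·1 = -6p + 1
  5p - 7 = -6p + 1  ⇒  11p = 8  ⇒  p = 8/11.

p = 8/11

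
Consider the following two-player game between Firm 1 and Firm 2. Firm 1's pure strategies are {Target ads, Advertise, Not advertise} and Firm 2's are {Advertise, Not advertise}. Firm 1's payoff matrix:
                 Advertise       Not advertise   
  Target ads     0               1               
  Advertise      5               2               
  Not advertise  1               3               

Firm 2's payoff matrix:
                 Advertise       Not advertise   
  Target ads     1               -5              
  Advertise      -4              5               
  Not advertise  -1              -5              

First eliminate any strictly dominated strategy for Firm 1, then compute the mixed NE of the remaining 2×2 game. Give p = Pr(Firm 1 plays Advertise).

Firm 1's strategy Target ads is strictly dominated by Not advertise: 1 > 0 and 3 > 1. Eliminate Target ads.
For Firm 2 to be willing to mix, Firm 2 must be indifferent between Advertise and Not advertise, which pins down Firm 1's mix.
  Firm 2's payoff to Advertise: p·(-4) + (1−p)·(-1) = -3p - 1
  Firm 2's payoff to Not advertise: p·5 + (1−p)·(-5) = 10p - 5
  -3p - 1 = 10p - 5  ⇒  -13p = -4  ⇒  p = 4/13.

p = 4/13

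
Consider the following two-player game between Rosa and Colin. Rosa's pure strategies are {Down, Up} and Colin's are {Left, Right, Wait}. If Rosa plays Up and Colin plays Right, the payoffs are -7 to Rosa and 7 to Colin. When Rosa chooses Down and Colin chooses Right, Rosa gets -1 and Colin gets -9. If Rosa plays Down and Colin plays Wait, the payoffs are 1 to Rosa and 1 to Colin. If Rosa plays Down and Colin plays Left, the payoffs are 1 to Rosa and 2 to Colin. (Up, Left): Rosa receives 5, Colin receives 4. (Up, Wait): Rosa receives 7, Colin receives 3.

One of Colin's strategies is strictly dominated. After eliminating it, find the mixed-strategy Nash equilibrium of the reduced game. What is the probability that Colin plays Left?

q = 3/5

Colin's strategy Wait is strictly dominated by Left: 2 > 1 and 4 > 3. Eliminate Wait.
In a mixed equilibrium Rosa is indifferent between Down and Up; this condition fixes q.
  Rosa's payoff to Down: q·1 + (1−q)·(-1) = 2q - 1
  Rosa's payoff to Up: q·5 + (1−q)·(-7) = 12q - 7
  2q - 1 = 12q - 7  ⇒  -10q = -6  ⇒  q = 3/5.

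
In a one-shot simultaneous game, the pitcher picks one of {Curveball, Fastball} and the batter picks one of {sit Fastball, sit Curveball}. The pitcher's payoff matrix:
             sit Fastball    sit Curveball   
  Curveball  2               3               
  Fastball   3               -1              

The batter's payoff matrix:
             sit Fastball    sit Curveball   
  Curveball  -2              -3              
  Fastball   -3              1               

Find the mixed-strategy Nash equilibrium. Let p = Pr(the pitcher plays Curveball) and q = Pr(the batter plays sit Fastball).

For the batter to be willing to mix, the batter must be indifferent between sit Fastball and sit Curveball, which pins down the pitcher's mix.
  the batter's expected payoff from sit Fastball: p·(-2) + (1−p)·(-3) = p - 3
  the batter's expected payoff from sit Curveball: p·(-3) + (1−p)·1 = -4p + 1
  p - 3 = -4p + 1  ⇒  5p = 4  ⇒  p = 4/5.
In a mixed equilibrium the pitcher is indifferent between Curveball and Fastball; this condition fixes q.
  the pitcher's payoff to Curveball: q·2 + (1−q)·3 = -q + 3
  the pitcher's payoff to Fastball: q·3 + (1−q)·(-1) = 4q - 1
  -q + 3 = 4q - 1  ⇒  -5q = -4  ⇒  q = 4/5.

p = 4/5, q = 4/5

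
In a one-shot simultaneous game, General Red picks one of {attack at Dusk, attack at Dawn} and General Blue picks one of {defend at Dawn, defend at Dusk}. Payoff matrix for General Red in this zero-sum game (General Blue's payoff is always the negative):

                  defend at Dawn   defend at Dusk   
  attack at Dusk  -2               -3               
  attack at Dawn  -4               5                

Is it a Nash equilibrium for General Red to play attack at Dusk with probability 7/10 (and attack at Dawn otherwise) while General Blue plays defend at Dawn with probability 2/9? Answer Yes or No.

Given General Red's mix p = 7/10, General Blue's payoff from defend at Dawn is 13/5 but from defend at Dusk is 3/5. General Blue strictly prefers defend at Dawn, so General Blue would not mix.
So the proposed profile is not a Nash equilibrium.

No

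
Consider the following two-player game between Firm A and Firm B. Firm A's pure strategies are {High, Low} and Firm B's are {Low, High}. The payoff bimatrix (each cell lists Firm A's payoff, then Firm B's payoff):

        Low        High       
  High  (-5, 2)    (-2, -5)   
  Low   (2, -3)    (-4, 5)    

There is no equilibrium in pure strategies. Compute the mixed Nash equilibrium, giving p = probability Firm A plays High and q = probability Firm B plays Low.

p = 8/15, q = 2/9

For Firm B to be willing to mix, Firm B must be indifferent between Low and High, which pins down Firm A's mix.
  Firm B's payoff to Low: p·2 + (1−p)·(-3) = 5p - 3
  Firm B's payoff to High: p·(-5) + (1−p)·5 = -10p + 5
  5p - 3 = -10p + 5  ⇒  15p = 8  ⇒  p = 8/15.
Firm B's mix must leave Firm A indifferent between High and Low.
  Firm A's payoff to High: q·(-5) + (1−q)·(-2) = -3q - 2
  Firm A's payoff to Low: q·2 + (1−q)·(-4) = 6q - 4
  -3q - 2 = 6q - 4  ⇒  -9q = -2  ⇒  q = 2/9.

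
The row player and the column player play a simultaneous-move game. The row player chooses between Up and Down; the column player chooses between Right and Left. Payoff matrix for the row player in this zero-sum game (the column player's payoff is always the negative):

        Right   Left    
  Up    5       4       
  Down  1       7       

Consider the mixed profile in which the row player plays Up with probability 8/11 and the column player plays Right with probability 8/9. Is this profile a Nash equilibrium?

Given the row player's mix p = 8/11, the column player's payoff from Right is -43/11 but from Left is -53/11. The column player strictly prefers Right, so the column player would not mix.
So the proposed profile is not a Nash equilibrium.

No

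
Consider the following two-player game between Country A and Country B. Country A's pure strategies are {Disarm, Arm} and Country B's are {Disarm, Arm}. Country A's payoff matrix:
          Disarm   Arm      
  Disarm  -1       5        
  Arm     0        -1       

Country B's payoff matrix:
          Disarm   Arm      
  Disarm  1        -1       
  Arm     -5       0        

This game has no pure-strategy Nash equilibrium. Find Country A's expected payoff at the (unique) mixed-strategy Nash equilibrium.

Set Country A's expected payoff from Disarm equal to that from Arm:
  Country A's payoff from Disarm: q·(-1) + (1−q)·5 = -6q + 5
  Country A's payoff from Arm: q·0 + (1−q)·(-1) = q - 1
  -6q + 5 = q - 1  ⇒  -7q = -6  ⇒  q = 6/7.
At equilibrium Country A is indifferent across rows, so Country A's payoff equals the payoff from Disarm: (6/7)·(-1) + (1/7)·5 = -1/7.

-1/7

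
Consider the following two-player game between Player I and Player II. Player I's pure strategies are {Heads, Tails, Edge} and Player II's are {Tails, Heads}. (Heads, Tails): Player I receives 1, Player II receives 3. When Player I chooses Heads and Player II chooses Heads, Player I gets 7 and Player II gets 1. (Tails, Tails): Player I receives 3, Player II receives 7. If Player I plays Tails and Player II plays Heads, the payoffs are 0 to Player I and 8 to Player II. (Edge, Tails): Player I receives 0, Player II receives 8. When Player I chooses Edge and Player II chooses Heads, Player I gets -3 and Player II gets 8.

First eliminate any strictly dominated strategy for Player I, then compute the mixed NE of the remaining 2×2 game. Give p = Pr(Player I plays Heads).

p = 1/3

Player I's strategy Edge is strictly dominated by Tails: 3 > 0 and 0 > -3. Eliminate Edge.
Player I's mix must leave Player II indifferent between Tails and Heads.
  Player II's payoff to Tails: p·3 + (1−p)·7 = -4p + 7
  Player II's payoff to Heads: p·1 + (1−p)·8 = -7p + 8
  -4p + 7 = -7p + 8  ⇒  3p = 1  ⇒  p = 1/3.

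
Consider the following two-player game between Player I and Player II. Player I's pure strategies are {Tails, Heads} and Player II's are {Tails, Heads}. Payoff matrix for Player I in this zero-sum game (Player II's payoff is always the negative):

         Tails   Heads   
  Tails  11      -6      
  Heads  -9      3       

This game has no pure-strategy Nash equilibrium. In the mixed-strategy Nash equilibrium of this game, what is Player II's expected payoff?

21/29

For Player II to be willing to mix, Player II must be indifferent between Tails and Heads, which pins down Player I's mix.
  Player II's payoff from Tails: p·(-11) + (1−p)·9 = -20p + 9
  Player II's payoff from Heads: p·6 + (1−p)·(-3) = 9p - 3
  -20p + 9 = 9p - 3  ⇒  -29p = -12  ⇒  p = 12/29.
At equilibrium Player II is indifferent across columns, so Player II's payoff equals the payoff from Tails: (12/29)·(-11) + (17/29)·9 = 21/29.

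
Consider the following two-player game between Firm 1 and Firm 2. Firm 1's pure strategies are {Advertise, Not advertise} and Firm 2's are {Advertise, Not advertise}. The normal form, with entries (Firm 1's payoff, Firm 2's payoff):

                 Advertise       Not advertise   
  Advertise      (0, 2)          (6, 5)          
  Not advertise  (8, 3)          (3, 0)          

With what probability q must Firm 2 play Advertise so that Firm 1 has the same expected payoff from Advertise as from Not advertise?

q = 3/11

For Firm 1 to be willing to mix, Firm 1 must be indifferent between Advertise and Not advertise, which pins down Firm 2's mix.
  Firm 1's payoff from Advertise: q·0 + (1−q)·6 = -6q + 6
  Firm 1's payoff from Not advertise: q·8 + (1−q)·3 = 5q + 3
  -6q + 6 = 5q + 3  ⇒  -11q = -3  ⇒  q = 3/11.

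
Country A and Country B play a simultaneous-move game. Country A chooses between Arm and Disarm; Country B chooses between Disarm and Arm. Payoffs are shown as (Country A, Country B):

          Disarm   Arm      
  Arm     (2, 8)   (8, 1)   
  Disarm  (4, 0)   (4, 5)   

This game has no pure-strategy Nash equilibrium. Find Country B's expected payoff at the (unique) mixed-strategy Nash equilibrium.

10/3

In a mixed equilibrium Country B is indifferent between Disarm and Arm; this condition fixes p.
  Country B's payoff from Disarm: p·8 + (1−p)·0 = 8p
  Country B's payoff from Arm: p·1 + (1−p)·5 = -4p + 5
  8p = -4p + 5  ⇒  12p = 5  ⇒  p = 5/12.
At equilibrium Country B is indifferent across columns, so Country B's payoff equals the payoff from Disarm: (5/12)·8 + (7/12)·0 = 10/3.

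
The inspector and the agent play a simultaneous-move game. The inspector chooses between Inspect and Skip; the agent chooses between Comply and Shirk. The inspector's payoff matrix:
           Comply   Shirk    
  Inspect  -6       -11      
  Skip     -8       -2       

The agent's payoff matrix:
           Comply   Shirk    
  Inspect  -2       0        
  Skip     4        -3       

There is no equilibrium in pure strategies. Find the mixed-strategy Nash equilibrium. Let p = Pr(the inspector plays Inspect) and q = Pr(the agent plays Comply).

p = 7/9, q = 9/11

In a mixed equilibrium the agent is indifferent between Comply and Shirk; this condition fixes p.
  the agent's expected payoff from Comply: p·(-2) + (1−p)·4 = -6p + 4
  the agent's expected payoff from Shirk: p·0 + (1−p)·(-3) = 3p - 3
  -6p + 4 = 3p - 3  ⇒  -9p = -7  ⇒  p = 7/9.
For the inspector to be willing to mix, the inspector must be indifferent between Inspect and Skip, which pins down the agent's mix.
  the inspector's expected payoff from Inspect: q·(-6) + (1−q)·(-11) = 5q - 11
  the inspector's expected payoff from Skip: q·(-8) + (1−q)·(-2) = -6q - 2
  5q - 11 = -6q - 2  ⇒  11q = 9  ⇒  q = 9/11.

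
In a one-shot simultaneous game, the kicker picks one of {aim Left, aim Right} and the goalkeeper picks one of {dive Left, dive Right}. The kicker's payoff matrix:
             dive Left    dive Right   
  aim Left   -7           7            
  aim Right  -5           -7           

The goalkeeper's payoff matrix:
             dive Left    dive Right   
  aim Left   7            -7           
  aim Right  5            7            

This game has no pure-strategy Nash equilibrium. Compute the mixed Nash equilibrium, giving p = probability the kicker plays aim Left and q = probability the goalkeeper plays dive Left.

The goalkeeper's indifference between dive Left and dive Right determines the kicker's mixing probability p:
  the goalkeeper's expected payoff from dive Left: p·7 + (1−p)·5 = 2p + 5
  the goalkeeper's expected payoff from dive Right: p·(-7) + (1−p)·7 = -14p + 7
  2p + 5 = -14p + 7  ⇒  16p = 2  ⇒  p = 1/8.
The goalkeeper's mix must leave the kicker indifferent between aim Left and aim Right.
  the kicker's payoff to aim Left: q·(-7) + (1−q)·7 = -14q + 7
  the kicker's payoff to aim Right: q·(-5) + (1−q)·(-7) = 2q - 7
  -14q + 7 = 2q - 7  ⇒  -16q = -14  ⇒  q = 7/8.

p = 1/8, q = 7/8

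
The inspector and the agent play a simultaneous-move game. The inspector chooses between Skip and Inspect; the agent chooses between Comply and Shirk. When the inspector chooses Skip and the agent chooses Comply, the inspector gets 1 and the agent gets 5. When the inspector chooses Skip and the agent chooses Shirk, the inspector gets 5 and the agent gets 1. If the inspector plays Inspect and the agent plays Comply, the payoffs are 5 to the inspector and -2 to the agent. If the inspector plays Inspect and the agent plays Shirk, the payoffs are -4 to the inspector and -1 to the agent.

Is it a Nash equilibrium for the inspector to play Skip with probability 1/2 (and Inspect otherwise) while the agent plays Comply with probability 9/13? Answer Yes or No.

Given the inspector's mix p = 1/2, the agent's payoff from Comply is 3/2 but from Shirk is 0. The agent strictly prefers Comply, so the agent would not mix.
So the proposed profile is not a Nash equilibrium.

No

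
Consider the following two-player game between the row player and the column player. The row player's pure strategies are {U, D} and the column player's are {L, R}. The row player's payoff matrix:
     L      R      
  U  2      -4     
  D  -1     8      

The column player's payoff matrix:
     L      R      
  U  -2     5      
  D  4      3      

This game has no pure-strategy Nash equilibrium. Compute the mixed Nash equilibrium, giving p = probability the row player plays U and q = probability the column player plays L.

For the column player to be willing to mix, the column player must be indifferent between L and R, which pins down the row player's mix.
  the column player's payoff from L: p·(-2) + (1−p)·4 = -6p + 4
  the column player's payoff from R: p·5 + (1−p)·3 = 2p + 3
  -6p + 4 = 2p + 3  ⇒  -8p = -1  ⇒  p = 1/8.
In a mixed equilibrium the row player is indifferent between U and D; this condition fixes q.
  the row player's payoff from U: q·2 + (1−q)·(-4) = 6q - 4
  the row player's payoff from D: q·(-1) + (1−q)·8 = -9q + 8
  6q - 4 = -9q + 8  ⇒  15q = 12  ⇒  q = 4/5.

p = 1/8, q = 4/5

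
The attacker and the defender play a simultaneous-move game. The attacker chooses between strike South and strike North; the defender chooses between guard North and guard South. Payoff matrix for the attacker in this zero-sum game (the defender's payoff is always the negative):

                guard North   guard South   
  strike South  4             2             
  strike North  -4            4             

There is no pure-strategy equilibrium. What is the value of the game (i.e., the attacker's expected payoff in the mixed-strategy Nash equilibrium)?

For the attacker to be willing to mix, the attacker must be indifferent between strike South and strike North, which pins down the defender's mix.
  the attacker's payoff to strike South: q·4 + (1−q)·2 = 2q + 2
  the attacker's payoff to strike North: q·(-4) + (1−q)·4 = -8q + 4
  2q + 2 = -8q + 4  ⇒  10q = 2  ⇒  q = 1/5.
The value is the attacker's expected payoff against this mix (using strike South): (1/5)·4 + (4/5)·2 = 12/5.

v = 12/5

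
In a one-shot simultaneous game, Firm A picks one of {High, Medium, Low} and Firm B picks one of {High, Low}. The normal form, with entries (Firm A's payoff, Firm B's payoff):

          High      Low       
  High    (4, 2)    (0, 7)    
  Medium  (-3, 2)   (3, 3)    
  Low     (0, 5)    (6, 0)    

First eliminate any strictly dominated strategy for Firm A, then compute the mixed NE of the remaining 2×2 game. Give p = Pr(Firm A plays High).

p = 1/2

Firm A's strategy Medium is strictly dominated by Low: 0 > -3 and 6 > 3. Eliminate Medium.
Set Firm B's expected payoff from High equal to that from Low:
  Firm B's payoff from High: p·2 + (1−p)·5 = -3p + 5
  Firm B's payoff from Low: p·7 + (1−p)·0 = 7p
  -3p + 5 = 7p  ⇒  -10p = -5  ⇒  p = 1/2.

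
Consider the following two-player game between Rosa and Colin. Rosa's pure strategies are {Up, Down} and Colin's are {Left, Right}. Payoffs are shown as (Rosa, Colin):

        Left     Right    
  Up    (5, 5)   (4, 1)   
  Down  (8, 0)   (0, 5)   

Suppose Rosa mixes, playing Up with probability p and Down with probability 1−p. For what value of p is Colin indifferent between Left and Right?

p = 5/9

Rosa's mix must leave Colin indifferent between Left and Right.
  Colin's payoff from Left: p·5 + (1−p)·0 = 5p
  Colin's payoff from Right: p·1 + (1−p)·5 = -4p + 5
  5p = -4p + 5  ⇒  9p = 5  ⇒  p = 5/9.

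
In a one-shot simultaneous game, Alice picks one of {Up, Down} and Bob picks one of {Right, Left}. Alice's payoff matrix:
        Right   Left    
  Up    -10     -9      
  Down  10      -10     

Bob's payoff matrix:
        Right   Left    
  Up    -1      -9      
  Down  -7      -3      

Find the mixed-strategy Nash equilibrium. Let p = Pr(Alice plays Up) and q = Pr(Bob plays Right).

p = 1/3, q = 1/21

Bob's indifference between Right and Left determines Alice's mixing probability p:
  Bob's payoff from Right: p·(-1) + (1−p)·(-7) = 6p - 7
  Bob's payoff from Left: p·(-9) + (1−p)·(-3) = -6p - 3
  6p - 7 = -6p - 3  ⇒  12p = 4  ⇒  p = 1/3.
Alice's indifference between Up and Down determines Bob's mixing probability q:
  Alice's payoff from Up: q·(-10) + (1−q)·(-9) = -q - 9
  Alice's payoff from Down: q·10 + (1−q)·(-10) = 20q - 10
  -q - 9 = 20q - 10  ⇒  -21q = -1  ⇒  q = 1/21.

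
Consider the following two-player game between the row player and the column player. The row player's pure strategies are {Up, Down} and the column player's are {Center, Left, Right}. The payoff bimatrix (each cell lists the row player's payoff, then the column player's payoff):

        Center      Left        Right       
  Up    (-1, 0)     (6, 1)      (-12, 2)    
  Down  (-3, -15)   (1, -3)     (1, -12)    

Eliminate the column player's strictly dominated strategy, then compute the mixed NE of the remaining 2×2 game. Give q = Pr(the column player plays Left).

The column player's strategy Center is strictly dominated by Right: 2 > 0 and -12 > -15. Eliminate Center.
The column player's mix must leave the row player indifferent between Up and Down.
  the row player's payoff from Up: q·6 + (1−q)·(-12) = 18q - 12
  the row player's payoff from Down: q·1 + (1−q)·1 = 1
  18q - 12 = 1  ⇒  18q = 13  ⇒  q = 13/18.

q = 13/18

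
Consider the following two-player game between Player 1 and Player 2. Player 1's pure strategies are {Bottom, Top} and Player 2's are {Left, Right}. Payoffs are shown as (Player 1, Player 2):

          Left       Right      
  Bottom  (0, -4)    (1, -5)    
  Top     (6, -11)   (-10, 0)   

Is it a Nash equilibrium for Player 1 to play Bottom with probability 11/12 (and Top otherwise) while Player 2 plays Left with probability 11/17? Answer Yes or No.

Yes

Check Player 2's indifference given Player 1's mix p = 11/12:
  payoff from Left = -55/12; payoff from Right = -55/12 — equal.
Check Player 1's indifference given Player 2's mix q = 11/17:
  payoff from Bottom = 6/17; payoff from Top = 6/17 — equal.
Both players are indifferent, so neither can profitably deviate.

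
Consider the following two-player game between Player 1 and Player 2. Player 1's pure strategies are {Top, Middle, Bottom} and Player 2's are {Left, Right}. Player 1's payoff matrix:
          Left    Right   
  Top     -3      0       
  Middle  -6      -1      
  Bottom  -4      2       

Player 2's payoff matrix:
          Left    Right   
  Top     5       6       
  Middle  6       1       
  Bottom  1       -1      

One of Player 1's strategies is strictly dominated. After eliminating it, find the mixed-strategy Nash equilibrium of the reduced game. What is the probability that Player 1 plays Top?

Player 1's strategy Middle is strictly dominated by Top: -3 > -6 and 0 > -1. Eliminate Middle.
Set Player 2's expected payoff from Left equal to that from Right:
  Player 2's payoff from Left: p·5 + (1−p)·1 = 4p + 1
  Player 2's payoff from Right: p·6 + (1−p)·(-1) = 7p - 1
  4p + 1 = 7p - 1  ⇒  -3p = -2  ⇒  p = 2/3.

p = 2/3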